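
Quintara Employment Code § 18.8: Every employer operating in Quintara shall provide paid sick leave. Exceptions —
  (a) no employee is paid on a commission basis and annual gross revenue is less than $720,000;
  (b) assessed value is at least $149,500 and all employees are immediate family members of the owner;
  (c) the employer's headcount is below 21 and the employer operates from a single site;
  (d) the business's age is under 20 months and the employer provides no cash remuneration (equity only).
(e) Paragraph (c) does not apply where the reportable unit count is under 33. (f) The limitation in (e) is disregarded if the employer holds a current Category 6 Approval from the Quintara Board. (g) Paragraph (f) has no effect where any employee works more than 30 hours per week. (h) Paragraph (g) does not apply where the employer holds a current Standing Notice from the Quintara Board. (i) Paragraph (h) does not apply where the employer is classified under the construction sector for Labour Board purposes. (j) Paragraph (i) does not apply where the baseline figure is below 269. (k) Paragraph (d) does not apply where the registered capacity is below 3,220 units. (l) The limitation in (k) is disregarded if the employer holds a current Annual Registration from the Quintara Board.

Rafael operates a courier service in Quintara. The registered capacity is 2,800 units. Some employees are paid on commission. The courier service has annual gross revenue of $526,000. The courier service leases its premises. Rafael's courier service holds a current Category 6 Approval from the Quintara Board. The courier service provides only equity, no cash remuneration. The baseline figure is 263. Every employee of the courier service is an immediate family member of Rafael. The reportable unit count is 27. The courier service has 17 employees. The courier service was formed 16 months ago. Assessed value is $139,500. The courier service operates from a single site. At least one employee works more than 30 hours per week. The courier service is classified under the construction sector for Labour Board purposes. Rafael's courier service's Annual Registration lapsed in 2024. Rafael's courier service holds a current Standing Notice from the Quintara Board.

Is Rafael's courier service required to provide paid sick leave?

Exception (a) fails — some employees are paid on commission.
Exception (b) requires that assessed value is at least $149,500; but assessed value is $139,500, short of $149,500, so (b) is unavailable.
All of (c)'s requirements are met (the employer's headcount is 17, below the 21 limit; the employer operates from a single site). Under paragraphs (e)–(j): (e) would limit (c) — the reportable unit count is 27, under the 33 limit — but (f) sets (e) aside: (f) is triggered — a current Category 6 Approval is held. (g) operates (at least one employee exceeds 30 hours/week), but is displaced by (h): (h) is engaged — a current Standing Notice is held. (i) would limit (h) — the courier service is classified under the construction sector — but (j) sets (i) aside: (j) operates against (i): the baseline figure is 263, below the 269 limit. So (c) applies.
Exception (d): the business's age is 16 months, under the 20 months limit; remuneration is equity-only — every condition holds. But: (k) operates against (d): the registered capacity is 2,800 units, below the 3,220 units limit. (l) is not engaged (no current Annual Registration is held), so (k) stands. Exception (d) does not apply.

No — exception (c) applies; Rafael's courier service is not required to provide paid sick leave.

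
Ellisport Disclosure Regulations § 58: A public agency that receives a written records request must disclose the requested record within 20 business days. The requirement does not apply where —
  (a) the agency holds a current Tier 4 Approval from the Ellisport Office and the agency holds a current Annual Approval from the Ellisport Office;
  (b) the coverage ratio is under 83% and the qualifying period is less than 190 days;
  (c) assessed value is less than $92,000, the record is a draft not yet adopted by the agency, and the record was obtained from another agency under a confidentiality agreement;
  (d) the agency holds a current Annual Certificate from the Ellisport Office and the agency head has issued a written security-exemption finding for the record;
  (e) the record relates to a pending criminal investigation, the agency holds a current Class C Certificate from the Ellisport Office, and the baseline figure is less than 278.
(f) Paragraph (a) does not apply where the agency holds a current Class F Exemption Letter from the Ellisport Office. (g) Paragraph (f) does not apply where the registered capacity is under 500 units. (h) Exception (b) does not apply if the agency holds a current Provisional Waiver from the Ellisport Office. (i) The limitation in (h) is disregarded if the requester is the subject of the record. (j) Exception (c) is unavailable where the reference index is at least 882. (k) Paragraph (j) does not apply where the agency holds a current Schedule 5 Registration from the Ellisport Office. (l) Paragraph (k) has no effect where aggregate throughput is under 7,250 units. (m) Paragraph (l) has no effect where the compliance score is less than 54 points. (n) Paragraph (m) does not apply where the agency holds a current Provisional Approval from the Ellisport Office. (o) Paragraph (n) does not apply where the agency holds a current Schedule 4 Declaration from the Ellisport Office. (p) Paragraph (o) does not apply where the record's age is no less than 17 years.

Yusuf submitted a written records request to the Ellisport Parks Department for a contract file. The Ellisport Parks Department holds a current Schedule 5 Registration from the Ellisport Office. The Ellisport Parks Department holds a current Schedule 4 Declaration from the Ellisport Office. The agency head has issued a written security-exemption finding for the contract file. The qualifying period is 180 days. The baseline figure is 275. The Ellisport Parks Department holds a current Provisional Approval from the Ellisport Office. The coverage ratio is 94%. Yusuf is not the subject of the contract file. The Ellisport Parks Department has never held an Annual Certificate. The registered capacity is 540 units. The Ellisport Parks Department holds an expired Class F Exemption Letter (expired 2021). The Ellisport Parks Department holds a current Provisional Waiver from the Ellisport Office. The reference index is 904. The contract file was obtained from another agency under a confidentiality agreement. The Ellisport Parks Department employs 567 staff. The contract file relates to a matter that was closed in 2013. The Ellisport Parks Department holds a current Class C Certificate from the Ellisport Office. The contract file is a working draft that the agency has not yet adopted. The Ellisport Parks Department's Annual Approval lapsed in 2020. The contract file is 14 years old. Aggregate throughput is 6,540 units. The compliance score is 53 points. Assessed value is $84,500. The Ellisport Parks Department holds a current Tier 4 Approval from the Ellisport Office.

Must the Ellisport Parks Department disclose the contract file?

Exception (a) fails — there is no Annual Approval in force.
Exception (b) does not apply: the coverage ratio is 94%, not under 83%.
Exception (c): assessed value is $84,500, less than the $92,000 limit; the contract file is an unadopted draft; the contract file was obtained under a confidentiality agreement — every condition holds. Under paragraphs (j)–(p): (j) would limit (c) — the reference index is 904, meeting the 882 threshold — but (k) sets (j) aside: (k) operates against (j): a current Schedule 5 Registration is held. (l) would limit (k) — aggregate throughput is 6,540 units, under the 7,250 units limit — but (m) sets (l) aside: (m) applies — the compliance score is 53 points, less than the 54 points limit. (n) would limit (m) — a current Provisional Approval is held — but (o) sets (n) aside: (o) operates — a current Schedule 4 Declaration is held. (p), which would lift (o), does not operate here — the record's age is 14 years, short of 17 years. Exception (c) stands.
Exception (d) does not apply: no current Annual Certificate is held.
Exception (e) requires that the record relates to a pending criminal investigation; but the contract file relates to a closed matter, so (e) is unavailable.

No — exception (c) applies; the Ellisport Parks Department is not required to disclose the contract file.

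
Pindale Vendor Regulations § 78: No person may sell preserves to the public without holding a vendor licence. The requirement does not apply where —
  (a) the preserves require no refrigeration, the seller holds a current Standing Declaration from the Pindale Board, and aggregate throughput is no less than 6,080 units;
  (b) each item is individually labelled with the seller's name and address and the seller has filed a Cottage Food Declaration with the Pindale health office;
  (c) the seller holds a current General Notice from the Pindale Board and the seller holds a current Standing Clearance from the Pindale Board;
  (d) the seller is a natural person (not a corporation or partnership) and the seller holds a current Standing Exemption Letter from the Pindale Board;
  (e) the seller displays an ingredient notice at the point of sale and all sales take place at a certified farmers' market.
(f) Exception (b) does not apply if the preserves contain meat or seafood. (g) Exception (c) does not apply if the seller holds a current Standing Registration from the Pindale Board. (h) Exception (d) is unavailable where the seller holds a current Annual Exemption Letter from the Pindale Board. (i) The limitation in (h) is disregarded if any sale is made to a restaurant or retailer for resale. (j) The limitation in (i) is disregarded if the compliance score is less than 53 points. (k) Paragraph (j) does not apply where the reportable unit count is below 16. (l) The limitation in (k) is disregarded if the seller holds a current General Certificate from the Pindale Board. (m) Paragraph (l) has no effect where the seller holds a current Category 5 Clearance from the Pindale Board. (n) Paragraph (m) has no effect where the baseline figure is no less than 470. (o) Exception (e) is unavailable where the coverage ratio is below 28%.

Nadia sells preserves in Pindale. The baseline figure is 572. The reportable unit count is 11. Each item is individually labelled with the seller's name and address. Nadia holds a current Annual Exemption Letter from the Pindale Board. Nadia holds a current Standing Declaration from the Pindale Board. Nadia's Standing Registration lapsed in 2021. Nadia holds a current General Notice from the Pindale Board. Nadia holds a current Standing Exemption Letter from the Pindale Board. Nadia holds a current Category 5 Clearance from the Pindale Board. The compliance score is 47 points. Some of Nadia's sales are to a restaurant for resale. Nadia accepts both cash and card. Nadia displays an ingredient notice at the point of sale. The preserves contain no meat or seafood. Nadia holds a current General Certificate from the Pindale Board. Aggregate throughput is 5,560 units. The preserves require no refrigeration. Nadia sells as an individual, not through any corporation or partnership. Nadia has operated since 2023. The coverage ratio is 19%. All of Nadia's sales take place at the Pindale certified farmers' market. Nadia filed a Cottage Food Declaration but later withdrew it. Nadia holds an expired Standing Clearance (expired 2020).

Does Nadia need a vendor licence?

Exception (a) fails — aggregate throughput is 5,560 units, short of 6,080 units.
Exception (b) requires that the seller has filed a Cottage Food Declaration with the Pindale health office; but the Cottage Food Declaration was withdrawn, so (b) is unavailable.
Exception (c) fails — there is no Standing Clearance in force.
Exception (d)'s conditions are all satisfied: the seller is a natural person; a current Standing Exemption Letter is held. Turning to paragraphs (h)–(n): (h) applies — a current Annual Exemption Letter is held. (i) applies (some sales are to a restaurant for resale), but is itself disapplied by (j): (j) operates against (i): the compliance score is 47 points, less than the 53 points limit. (k) operates (the reportable unit count is 11, below the 16 limit), but is set aside by (l): (l) operates against (k): a current General Certificate is held. (m) applies (a current Category 5 Clearance is held), but is displaced by (n): (n) applies — the baseline figure is 572, meeting the 470 threshold. So (d) is unavailable.
Exception (e): an ingredient notice is displayed; all sales are at a certified farmers' market — every condition holds. But applying paragraph (o): (o) operates against (e): the coverage ratio is 19%, below the 28% limit. (e) is therefore removed.
No exception is made out. Nadia falls within the general rule.

Yes — Nadia must hold a vendor licence.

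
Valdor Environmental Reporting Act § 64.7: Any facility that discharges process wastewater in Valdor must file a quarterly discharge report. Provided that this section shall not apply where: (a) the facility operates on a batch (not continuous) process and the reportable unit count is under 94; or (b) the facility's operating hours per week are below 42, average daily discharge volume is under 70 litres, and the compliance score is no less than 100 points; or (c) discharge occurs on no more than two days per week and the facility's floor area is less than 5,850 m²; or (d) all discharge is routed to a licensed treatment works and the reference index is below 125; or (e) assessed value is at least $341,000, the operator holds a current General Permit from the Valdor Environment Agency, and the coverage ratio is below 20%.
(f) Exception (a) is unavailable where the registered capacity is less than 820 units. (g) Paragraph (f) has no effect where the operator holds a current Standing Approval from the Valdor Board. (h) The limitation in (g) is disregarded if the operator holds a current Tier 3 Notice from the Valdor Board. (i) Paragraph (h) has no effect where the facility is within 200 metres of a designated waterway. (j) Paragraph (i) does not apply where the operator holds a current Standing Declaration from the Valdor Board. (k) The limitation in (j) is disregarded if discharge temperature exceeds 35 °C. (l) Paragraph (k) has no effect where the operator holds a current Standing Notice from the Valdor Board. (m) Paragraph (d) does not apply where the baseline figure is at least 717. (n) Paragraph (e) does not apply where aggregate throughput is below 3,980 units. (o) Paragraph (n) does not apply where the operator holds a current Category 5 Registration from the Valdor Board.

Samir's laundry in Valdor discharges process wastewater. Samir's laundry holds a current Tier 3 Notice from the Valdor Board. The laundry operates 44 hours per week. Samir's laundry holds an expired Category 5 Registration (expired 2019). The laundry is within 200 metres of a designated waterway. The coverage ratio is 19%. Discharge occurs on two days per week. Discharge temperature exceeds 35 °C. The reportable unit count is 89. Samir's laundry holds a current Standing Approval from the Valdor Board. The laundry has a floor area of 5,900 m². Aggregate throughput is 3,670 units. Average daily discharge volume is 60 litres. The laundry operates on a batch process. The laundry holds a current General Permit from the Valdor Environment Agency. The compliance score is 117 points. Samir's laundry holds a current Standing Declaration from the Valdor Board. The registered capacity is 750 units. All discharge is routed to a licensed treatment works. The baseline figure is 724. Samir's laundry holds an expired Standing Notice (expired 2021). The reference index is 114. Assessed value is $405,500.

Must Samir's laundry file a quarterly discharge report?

Exception (a): the facility operates on a batch process; the reportable unit count is 89, under the 94 limit — every condition holds. Under paragraphs (f)–(l): (f) would limit (a) — the registered capacity is 750 units, less than the 820 units limit — but (g) sets (f) aside: (g) operates against (f): a current Standing Approval is held. (h) is triggered (a current Tier 3 Notice is held), but is itself disapplied by (i): (i) operates against (h): the laundry is within 200 m of a designated waterway. (j) applies (a current Standing Declaration is held), but is displaced by (k): (k) operates against (j): discharge temperature exceeds 35 °C. (l), which would lift (k), is inapplicable — no current Standing Notice is held. Exception (a) stands.
Exception (b) fails — the facility's operating hours per week are 44, not below 42.
Exception (c) requires that the facility's floor area is less than 5,850 m²; but the facility's floor area is 5,900 m², not less than 5,850 m², so (c) is unavailable.
Exception (d)'s conditions are all satisfied: discharge is routed to a licensed treatment works; the reference index is 114, below the 125 limit. Turning to paragraph (m): (m) is triggered — the baseline figure is 724, meeting the 717 threshold. So (d) is unavailable.
Exception (e): assessed value is $405,500, meeting the $341,000 threshold; a current General Permit is held; the coverage ratio is 19%, below the 20% limit — every condition holds. But applying paragraphs (n)–(o): (n) is triggered — aggregate throughput is 3,670 units, below the 3,980 units limit. (o) is not engaged (there is no Category 5 Registration in force), so (n) stands. (e) is therefore removed.

No — exception (a) applies; Samir's laundry is not required to file a quarterly discharge report.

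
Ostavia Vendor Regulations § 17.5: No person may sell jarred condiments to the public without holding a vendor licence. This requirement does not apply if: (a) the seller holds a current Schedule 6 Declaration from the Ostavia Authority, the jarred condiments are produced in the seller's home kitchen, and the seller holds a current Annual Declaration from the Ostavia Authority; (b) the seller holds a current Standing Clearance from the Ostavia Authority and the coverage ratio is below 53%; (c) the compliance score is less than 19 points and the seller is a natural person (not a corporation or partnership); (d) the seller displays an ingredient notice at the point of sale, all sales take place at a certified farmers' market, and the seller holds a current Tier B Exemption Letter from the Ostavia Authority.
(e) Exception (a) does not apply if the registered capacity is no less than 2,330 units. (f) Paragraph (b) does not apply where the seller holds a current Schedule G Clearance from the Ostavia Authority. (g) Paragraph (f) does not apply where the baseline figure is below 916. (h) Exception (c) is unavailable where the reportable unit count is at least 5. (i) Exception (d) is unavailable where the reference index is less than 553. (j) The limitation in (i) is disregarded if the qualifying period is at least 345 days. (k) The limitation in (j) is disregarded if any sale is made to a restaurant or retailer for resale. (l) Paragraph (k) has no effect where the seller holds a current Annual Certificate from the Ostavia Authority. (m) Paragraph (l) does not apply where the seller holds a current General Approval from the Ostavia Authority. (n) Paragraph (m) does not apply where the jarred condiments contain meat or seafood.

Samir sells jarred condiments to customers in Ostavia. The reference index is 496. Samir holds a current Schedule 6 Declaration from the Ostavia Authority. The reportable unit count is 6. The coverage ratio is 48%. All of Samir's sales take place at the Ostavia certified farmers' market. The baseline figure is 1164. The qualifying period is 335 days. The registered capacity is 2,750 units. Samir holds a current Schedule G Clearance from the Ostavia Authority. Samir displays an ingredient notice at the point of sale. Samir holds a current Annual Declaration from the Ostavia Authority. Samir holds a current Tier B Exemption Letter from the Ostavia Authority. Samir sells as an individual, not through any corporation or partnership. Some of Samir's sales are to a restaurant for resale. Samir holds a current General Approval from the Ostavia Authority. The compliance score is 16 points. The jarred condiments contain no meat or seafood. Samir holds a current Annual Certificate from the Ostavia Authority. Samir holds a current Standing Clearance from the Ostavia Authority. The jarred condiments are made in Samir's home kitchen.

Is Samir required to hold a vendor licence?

Yes — Samir must hold a vendor licence.

Exception (a): a current Schedule 6 Declaration is held; the jarred condiments are home-kitchen produced; a current Annual Declaration is held — every condition holds. Turning to paragraph (e): (e) operates — the registered capacity is 2,750 units, meeting the 2,330 units threshold. So (a) is unavailable.
All of (b)'s requirements are met (a current Standing Clearance is held; the coverage ratio is 48%, below the 53% limit). Turning to paragraphs (f)–(g): (f) operates — a current Schedule G Clearance is held. (g), which would lift (f), is not engaged — the baseline figure is 1,164, not below 916. Exception (b) does not apply.
Exception (c) is satisfied on its face — the compliance score is 16 points, less than the 19 points limit; the seller is a natural person. However, paragraph (h) must be considered: (h) is triggered — the reportable unit count is 6, meeting the 5 threshold. So (c) is unavailable.
Exception (d)'s conditions are all satisfied: an ingredient notice is displayed; all sales are at a certified farmers' market; a current Tier B Exemption Letter is held. But applying paragraphs (i)–(n): (i) applies — the reference index is 496, less than the 553 limit. (j) is inapplicable (the qualifying period is 335 days, short of 345 days), so (i) stands. Exception (d) does not apply.
No exception displaces § 17.5.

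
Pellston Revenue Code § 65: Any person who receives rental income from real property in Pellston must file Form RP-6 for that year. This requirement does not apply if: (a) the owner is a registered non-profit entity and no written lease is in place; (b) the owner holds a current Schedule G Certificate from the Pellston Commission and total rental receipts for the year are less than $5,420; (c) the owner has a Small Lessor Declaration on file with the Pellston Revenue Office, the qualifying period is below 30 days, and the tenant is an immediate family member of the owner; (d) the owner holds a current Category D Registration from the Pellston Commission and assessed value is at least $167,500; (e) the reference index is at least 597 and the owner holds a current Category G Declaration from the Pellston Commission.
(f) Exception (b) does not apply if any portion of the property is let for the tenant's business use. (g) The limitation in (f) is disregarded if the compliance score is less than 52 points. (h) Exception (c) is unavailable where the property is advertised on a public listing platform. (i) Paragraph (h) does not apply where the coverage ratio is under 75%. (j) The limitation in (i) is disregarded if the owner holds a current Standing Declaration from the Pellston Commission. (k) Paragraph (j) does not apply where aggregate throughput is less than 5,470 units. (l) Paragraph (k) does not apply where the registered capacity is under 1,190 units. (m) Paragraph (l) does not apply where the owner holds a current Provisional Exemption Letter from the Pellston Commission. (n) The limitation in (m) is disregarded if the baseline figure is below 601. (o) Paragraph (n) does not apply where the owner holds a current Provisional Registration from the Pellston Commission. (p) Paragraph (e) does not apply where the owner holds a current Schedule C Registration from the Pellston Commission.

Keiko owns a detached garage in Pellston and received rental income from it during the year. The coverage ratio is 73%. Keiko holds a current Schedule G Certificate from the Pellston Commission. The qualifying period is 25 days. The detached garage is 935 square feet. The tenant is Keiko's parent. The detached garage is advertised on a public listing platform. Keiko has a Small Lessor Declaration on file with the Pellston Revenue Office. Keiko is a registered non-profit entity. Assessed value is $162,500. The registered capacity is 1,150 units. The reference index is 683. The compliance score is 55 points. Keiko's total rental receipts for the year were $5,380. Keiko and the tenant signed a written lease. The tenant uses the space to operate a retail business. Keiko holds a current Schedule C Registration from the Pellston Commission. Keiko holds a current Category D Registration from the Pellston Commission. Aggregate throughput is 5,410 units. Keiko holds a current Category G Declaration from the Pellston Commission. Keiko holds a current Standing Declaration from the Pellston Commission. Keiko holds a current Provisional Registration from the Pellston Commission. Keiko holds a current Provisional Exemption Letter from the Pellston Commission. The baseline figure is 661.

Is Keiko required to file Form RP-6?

No — exception (c) applies; Keiko is not required to file Form RP-6.

Exception (a) requires that no written lease is in place; but a written lease is in place, so (a) is unavailable.
Exception (b): a current Schedule G Certificate is held; total rental receipts for the year are $5,380, less than the $5,420 limit — every condition holds. But applying paragraphs (f)–(g): (f) operates — the space is let for business use. (g), which would lift (f), is inapplicable — the compliance score is 55 points, not less than 52 points. (b) is therefore removed.
All of (c)'s requirements are met (a Small Lessor Declaration is on file; the qualifying period is 25 days, below the 30 days limit; the tenant is an immediate family member). Considering the limiting provisions: (h) operates (the property is publicly advertised), but yields to (i): (i) is triggered — the coverage ratio is 73%, under the 75% limit. (j) would limit (i) — a current Standing Declaration is held — but (k) sets (j) aside: (k) applies — aggregate throughput is 5,410 units, less than the 5,470 units limit. (l) is triggered (the registered capacity is 1,150 units, under the 1,190 units limit), but yields to (m): (m) is engaged — a current Provisional Exemption Letter is held. (n) does not operate here (the baseline figure is 661, not below 601), so (m) stands. (c) remains available.
Exception (d) fails — assessed value is $162,500, short of $167,500.
Exception (e): the reference index is 683, meeting the 597 threshold; a current Category G Declaration is held — every condition holds. Turning to paragraph (p): (p) is engaged — a current Schedule C Registration is held. (e) is therefore removed.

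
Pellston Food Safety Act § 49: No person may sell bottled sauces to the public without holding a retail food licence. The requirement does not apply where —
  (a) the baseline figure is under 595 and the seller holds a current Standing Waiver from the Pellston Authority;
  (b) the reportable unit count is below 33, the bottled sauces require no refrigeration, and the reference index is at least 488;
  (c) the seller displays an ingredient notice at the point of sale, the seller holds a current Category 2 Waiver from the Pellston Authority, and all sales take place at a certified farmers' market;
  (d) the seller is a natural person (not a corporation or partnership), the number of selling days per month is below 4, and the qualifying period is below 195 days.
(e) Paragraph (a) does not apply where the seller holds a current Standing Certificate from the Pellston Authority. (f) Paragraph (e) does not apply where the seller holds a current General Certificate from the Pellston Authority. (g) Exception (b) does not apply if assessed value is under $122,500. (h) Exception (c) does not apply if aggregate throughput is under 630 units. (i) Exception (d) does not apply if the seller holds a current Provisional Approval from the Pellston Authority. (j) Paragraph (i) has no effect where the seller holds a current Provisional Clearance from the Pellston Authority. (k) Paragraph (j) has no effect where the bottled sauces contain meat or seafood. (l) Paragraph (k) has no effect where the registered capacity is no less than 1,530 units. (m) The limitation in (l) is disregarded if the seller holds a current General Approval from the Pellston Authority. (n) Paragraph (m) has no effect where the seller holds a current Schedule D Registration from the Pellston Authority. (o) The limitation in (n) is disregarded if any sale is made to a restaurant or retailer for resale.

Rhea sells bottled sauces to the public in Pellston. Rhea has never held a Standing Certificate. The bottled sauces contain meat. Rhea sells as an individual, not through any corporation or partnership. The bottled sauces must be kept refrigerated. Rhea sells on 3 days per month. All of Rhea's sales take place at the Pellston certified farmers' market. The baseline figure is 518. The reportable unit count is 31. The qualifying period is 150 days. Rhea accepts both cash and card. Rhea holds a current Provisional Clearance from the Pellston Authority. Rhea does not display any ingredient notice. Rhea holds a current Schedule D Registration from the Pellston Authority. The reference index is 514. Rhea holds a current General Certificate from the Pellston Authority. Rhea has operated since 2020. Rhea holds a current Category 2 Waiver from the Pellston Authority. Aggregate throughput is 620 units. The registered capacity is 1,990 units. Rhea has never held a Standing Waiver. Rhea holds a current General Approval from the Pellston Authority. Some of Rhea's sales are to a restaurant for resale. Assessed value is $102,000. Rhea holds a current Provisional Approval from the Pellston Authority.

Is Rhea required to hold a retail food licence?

Exception (a) requires that the seller holds a current Standing Waiver from the Pellston Authority; but no current Standing Waiver is held, so (a) is unavailable.
Exception (b) fails — the bottled sauces require refrigeration.
Exception (c) requires that the seller displays an ingredient notice at the point of sale; but no ingredient notice is displayed, so (c) is unavailable.
All of (d)'s requirements are met (the seller is a natural person; the number of selling days per month is 3, below the 4 limit; the qualifying period is 150 days, below the 195 days limit). But applying paragraphs (i)–(o): (i) operates against (d): a current Provisional Approval is held. (j) is engaged (a current Provisional Clearance is held), but is overridden by (k): (k) is engaged — the bottled sauces contain meat. (l) operates (the registered capacity is 1,990 units, meeting the 1,530 units threshold), but is displaced by (m): (m) is engaged — a current General Approval is held. (n) would limit (m) — a current Schedule D Registration is held — but (o) sets (n) aside: (o) operates against (n): some sales are to a restaurant for resale. Exception (d) does not apply.
Every exception is unavailable, so the rule governs.

Yes — Rhea must hold a retail food licence.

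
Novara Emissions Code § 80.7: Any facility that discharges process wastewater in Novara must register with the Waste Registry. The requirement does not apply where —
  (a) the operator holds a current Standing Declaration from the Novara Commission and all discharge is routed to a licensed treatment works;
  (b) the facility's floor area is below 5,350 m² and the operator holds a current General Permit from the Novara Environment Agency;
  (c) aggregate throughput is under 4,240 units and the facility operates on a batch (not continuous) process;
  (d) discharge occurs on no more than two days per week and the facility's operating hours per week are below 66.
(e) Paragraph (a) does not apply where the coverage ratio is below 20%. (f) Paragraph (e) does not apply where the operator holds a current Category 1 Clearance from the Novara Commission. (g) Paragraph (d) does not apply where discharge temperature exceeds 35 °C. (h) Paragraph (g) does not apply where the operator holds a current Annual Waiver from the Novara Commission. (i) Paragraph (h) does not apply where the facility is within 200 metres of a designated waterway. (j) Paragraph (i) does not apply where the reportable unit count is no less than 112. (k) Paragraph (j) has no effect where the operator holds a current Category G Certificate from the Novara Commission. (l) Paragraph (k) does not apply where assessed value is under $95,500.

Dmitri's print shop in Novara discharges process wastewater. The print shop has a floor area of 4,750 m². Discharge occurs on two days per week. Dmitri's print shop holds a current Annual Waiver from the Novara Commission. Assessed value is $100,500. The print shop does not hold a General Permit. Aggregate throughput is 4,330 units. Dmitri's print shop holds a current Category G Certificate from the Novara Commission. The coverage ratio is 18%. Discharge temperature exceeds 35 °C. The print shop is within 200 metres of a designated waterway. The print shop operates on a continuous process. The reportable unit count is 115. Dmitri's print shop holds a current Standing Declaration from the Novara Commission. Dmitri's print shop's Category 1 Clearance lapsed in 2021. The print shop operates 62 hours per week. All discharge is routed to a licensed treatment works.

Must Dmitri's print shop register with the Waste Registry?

Exception (a): a current Standing Declaration is held; discharge is routed to a licensed treatment works — every condition holds. Turning to paragraphs (e)–(f): (e) operates against (a): the coverage ratio is 18%, below the 20% limit. (f) is not triggered (there is no Category 1 Clearance in force), so (e) stands. Exception (a) does not apply.
Exception (b) requires that the operator holds a current General Permit from the Novara Environment Agency; but no General Permit is held, so (b) is unavailable.
Exception (c) does not apply: aggregate throughput is 4,330 units, not under 4,240 units.
Exception (d)'s conditions are all satisfied: discharge occurs on no more than two days per week; the facility's operating hours per week are 62, below the 66 limit. Turning to paragraphs (g)–(l): (g) operates against (d): discharge temperature exceeds 35 °C. (h) is engaged (a current Annual Waiver is held), but is itself disapplied by (i): (i) is engaged — the print shop is within 200 m of a designated waterway. (j) is engaged (the reportable unit count is 115, meeting the 112 threshold), but is set aside by (k): (k) operates against (j): a current Category G Certificate is held. (l) is not engaged (assessed value is $100,500, not under $95,500), so (k) stands. Exception (d) does not apply.
No exception applies. The general rule governs.

Yes — Dmitri's print shop must register with the Waste Registry.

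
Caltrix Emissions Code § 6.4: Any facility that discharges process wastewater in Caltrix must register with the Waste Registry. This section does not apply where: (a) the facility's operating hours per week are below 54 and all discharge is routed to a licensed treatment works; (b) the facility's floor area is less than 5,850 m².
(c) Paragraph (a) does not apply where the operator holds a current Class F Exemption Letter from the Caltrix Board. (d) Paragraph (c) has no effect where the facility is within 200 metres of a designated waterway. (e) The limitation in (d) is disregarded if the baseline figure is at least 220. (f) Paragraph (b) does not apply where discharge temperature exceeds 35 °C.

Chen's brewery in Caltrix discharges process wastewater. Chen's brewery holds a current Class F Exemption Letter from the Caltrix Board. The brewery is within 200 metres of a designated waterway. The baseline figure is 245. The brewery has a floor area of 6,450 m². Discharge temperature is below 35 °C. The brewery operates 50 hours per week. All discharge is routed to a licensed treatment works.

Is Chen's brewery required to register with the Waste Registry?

Exception (a) is satisfied on its face — the facility's operating hours per week are 50, below the 54 limit; discharge is routed to a licensed treatment works. But: (c) is triggered — a current Class F Exemption Letter is held. (d) would limit (c) — the brewery is within 200 m of a designated waterway — but (e) sets (d) aside: (e) operates against (d): the baseline figure is 245, meeting the 220 threshold. (a) is therefore removed.
Exception (b) fails — the facility's floor area is 6,450 m², not less than 5,850 m².
None of the exceptions is available; § 6.4 applies in full.

Yes — Chen's brewery must register with the Waste Registry.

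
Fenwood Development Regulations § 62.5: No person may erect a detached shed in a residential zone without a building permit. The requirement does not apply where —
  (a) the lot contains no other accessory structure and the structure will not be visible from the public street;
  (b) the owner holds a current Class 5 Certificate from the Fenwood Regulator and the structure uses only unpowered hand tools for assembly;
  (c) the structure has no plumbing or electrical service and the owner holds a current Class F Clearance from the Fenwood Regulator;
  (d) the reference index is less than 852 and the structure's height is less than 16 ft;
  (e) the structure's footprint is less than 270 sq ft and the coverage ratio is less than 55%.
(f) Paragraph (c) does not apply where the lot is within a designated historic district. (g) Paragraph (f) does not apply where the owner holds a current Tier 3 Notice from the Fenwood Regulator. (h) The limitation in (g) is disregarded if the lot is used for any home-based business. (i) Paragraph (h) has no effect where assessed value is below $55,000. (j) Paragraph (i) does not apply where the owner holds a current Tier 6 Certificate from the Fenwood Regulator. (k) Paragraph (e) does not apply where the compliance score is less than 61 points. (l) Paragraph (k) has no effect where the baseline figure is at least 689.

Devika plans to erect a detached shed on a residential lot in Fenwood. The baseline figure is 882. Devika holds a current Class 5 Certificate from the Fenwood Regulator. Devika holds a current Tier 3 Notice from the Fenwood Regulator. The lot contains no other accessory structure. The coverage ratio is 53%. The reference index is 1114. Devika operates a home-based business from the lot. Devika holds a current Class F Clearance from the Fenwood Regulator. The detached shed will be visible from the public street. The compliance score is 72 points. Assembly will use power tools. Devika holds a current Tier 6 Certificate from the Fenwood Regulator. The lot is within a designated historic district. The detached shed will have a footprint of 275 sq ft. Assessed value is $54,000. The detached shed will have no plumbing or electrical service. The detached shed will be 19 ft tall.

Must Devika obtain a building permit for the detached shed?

Yes — Devika must obtain a building permit.

Exception (a) requires that the structure will not be visible from the public street; but the structure will be visible from the street, so (a) is unavailable.
Exception (b) does not apply: assembly uses power tools.
Exception (c)'s conditions are all satisfied: there is no plumbing or electrical service; a current Class F Clearance is held. Turning to paragraphs (f)–(j): (f) is engaged — the lot is in a historic district. (g) operates (a current Tier 3 Notice is held), but is displaced by (h): (h) operates against (g): a home-based business operates on the lot. (i) would limit (h) — assessed value is $54,000, below the $55,000 limit — but (j) sets (i) aside: (j) operates against (i): a current Tier 6 Certificate is held. So (c) is unavailable.
Exception (d) does not apply: the reference index is 1,114, not less than 852.
Exception (e) fails — the structure's footprint is 275 sq ft, not less than 270 sq ft.
Every exception is unavailable, so the rule governs.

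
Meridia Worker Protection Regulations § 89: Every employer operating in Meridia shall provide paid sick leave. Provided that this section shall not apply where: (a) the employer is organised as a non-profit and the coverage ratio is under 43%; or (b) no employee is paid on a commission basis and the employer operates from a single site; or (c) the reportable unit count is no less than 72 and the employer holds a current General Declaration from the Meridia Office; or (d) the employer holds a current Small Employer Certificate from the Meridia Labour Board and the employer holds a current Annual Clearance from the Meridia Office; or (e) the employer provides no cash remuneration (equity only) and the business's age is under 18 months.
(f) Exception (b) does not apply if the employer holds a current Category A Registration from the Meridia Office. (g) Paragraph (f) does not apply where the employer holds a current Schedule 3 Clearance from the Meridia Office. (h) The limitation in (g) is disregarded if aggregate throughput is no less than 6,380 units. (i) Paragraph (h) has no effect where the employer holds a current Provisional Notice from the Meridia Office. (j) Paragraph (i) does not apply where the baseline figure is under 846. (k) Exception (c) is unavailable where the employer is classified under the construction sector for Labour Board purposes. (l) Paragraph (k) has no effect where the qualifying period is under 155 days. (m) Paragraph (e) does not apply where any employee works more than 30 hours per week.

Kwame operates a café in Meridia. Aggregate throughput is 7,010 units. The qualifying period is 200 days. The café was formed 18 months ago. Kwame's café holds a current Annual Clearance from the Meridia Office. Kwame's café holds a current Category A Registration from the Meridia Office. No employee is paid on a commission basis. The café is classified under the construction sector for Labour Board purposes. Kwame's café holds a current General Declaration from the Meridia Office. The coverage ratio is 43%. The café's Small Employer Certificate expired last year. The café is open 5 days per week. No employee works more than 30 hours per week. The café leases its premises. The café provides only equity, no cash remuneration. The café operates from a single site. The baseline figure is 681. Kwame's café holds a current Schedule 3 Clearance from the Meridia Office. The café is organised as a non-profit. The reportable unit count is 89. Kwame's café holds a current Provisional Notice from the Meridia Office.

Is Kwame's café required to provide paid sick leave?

Yes — Kwame's café must provide paid sick leave.

Exception (a) does not apply: the coverage ratio is 43%, not under 43%.
Exception (b)'s conditions are all satisfied: no employee is paid on commission; the employer operates from a single site. But applying paragraphs (f)–(j): (f) operates — a current Category A Registration is held. (g) is triggered (a current Schedule 3 Clearance is held), but is set aside by (h): (h) operates against (g): aggregate throughput is 7,010 units, meeting the 6,380 units threshold. (i) would limit (h) — a current Provisional Notice is held — but (j) sets (i) aside: (j) is engaged — the baseline figure is 681, under the 846 limit. So (b) is unavailable.
Exception (c): the reportable unit count is 89, meeting the 72 threshold; a current General Declaration is held — every condition holds. But: (k) operates against (c): the café is classified under the construction sector. (l), which would lift (k), does not operate here — the qualifying period is 200 days, not under 155 days. (c) is therefore removed.
Exception (d) requires that the employer holds a current Small Employer Certificate from the Meridia Labour Board; but the Small Employer Certificate has expired, so (d) is unavailable.
Exception (e) requires that the business's age is under 18 months; but the business's age is 18 months, not under 18 months, so (e) is unavailable.
No exception applies. The general rule governs.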